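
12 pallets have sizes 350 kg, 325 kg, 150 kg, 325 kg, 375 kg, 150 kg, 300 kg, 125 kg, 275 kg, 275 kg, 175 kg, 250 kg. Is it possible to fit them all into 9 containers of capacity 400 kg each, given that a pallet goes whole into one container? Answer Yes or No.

Yes

A valid assignment using 9 containers:
  container 1: 375 = 375
  container 2: 350 = 350
  container 3: 325 = 325
  container 4: 325 = 325
  container 5: 300 = 300
  container 6: 275 + 125 = 400
  container 7: 275 = 275
  container 8: 250 + 150 = 400
  container 9: 175 + 150 = 325
Every load is within 400 kg, so 9 containers suffice.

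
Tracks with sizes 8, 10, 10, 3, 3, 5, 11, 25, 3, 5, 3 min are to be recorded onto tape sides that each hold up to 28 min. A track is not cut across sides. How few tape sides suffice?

4

Total = 25 + 11 + 10 + 10 + 8 + 5 + 5 + 3 + 3 + 3 + 3 = 86 min.
Lower bound: ⌈86/28⌉ = 4 tape sides.
A packing using 4 tape sides:
  side 1: 25 + 3 = 28
  side 2: 11 + 10 + 5 = 26
  side 3: 10 + 8 + 5 + 3 = 26
  side 4: 3 + 3 = 6
This matches the lower bound, so 4 is optimal.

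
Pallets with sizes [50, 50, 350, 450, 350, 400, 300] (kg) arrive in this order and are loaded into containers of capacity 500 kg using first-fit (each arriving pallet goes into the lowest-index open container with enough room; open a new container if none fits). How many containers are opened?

5

  50 → container 1 (new)  [load 50/500]
  50 → container 1  [load 100/500]
  350 → container 1  [load 450/500]
  450 → container 2 (new)  [load 450/500]
  350 → container 3 (new)  [load 350/500]
  400 → container 4 (new)  [load 400/500]
  300 → container 5 (new)  [load 300/500]
5 containers opened.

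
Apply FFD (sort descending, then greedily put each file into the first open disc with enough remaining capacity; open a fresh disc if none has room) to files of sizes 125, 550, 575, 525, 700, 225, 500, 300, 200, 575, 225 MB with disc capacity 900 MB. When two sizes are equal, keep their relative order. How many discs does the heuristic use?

6

Sorted descending: 700, 575, 575, 550, 525, 500, 300, 225, 225, 200, 125.
  700 → disc 1 (new)  [load 700/900]
  575 → disc 2 (new)  [load 575/900]
  575 → disc 3 (new)  [load 575/900]
  550 → disc 4 (new)  [load 550/900]
  525 → disc 5 (new)  [load 525/900]
  500 → disc 6 (new)  [load 500/900]
  300 → disc 2  [load 875/900]
  225 → disc 3  [load 800/900]
  225 → disc 4  [load 775/900]
  200 → disc 1  [load 900/900]
  125 → disc 4  [load 900/900]
6 discs opened.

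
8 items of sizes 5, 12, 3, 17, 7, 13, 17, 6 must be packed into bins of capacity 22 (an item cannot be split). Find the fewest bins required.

Total = 17 + 17 + 13 + 12 + 7 + 6 + 5 + 3 = 80.
Lower bound: ⌈80/22⌉ = 4 bins.
A packing using 4 bins:
  bin 1: 17 + 5 = 22
  bin 2: 17 + 3 = 20
  bin 3: 13 + 7 = 20
  bin 4: 12 + 6 = 18
This matches the lower bound, so 4 is optimal.

4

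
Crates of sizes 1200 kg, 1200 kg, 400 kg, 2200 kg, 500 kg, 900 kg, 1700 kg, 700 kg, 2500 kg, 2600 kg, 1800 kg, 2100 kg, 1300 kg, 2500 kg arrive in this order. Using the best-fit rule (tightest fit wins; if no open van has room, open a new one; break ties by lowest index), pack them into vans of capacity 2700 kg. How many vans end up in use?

9

  1200 → van 1 (new)  [load 1200/2700]
  1200 → van 1  [load 2400/2700]
  400 → van 2 (new)  [load 400/2700]
  2200 → van 2  [load 2600/2700]
  500 → van 3 (new)  [load 500/2700]
  900 → van 3  [load 1400/2700]
  1700 → van 4 (new)  [load 1700/2700]
  700 → van 4  [load 2400/2700]
  2500 → van 5 (new)  [load 2500/2700]
  2600 → van 6 (new)  [load 2600/2700]
  1800 → van 7 (new)  [load 1800/2700]
  2100 → van 8 (new)  [load 2100/2700]
  1300 → van 3  [load 2700/2700]
  2500 → van 9 (new)  [load 2500/2700]
9 vans opened.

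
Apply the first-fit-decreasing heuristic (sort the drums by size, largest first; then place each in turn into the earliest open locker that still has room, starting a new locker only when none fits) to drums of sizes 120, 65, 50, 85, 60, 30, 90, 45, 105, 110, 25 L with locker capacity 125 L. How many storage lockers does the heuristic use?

Sorted descending: 120, 110, 105, 90, 85, 65, 60, 50, 45, 30, 25.
  120 → locker 1 (new)  [load 120/125]
  110 → locker 2 (new)  [load 110/125]
  105 → locker 3 (new)  [load 105/125]
  90 → locker 4 (new)  [load 90/125]
  85 → locker 5 (new)  [load 85/125]
  65 → locker 6 (new)  [load 65/125]
  60 → locker 6  [load 125/125]
  50 → locker 7 (new)  [load 50/125]
  45 → locker 7  [load 95/125]
  30 → locker 4  [load 120/125]
  25 → locker 5  [load 110/125]
7 storage lockers opened.

7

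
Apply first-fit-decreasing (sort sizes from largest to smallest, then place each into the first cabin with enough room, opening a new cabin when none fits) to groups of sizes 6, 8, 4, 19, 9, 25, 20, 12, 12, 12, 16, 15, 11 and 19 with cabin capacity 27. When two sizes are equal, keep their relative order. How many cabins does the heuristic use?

Sorted descending: 25, 20, 19, 19, 16, 15, 12, 12, 12, 11, 9, 8, 6, 4.
  25 → cabin 1 (new)  [load 25/27]
  20 → cabin 2 (new)  [load 20/27]
  19 → cabin 3 (new)  [load 19/27]
  19 → cabin 4 (new)  [load 19/27]
  16 → cabin 5 (new)  [load 16/27]
  15 → cabin 6 (new)  [load 15/27]
  12 → cabin 6  [load 27/27]
  12 → cabin 7 (new)  [load 12/27]
  12 → cabin 7  [load 24/27]
  11 → cabin 5  [load 27/27]
  9 → cabin 8 (new)  [load 9/27]
  8 → cabin 3  [load 27/27]
  6 → cabin 2  [load 26/27]
  4 → cabin 4  [load 23/27]
8 cabins opened.

8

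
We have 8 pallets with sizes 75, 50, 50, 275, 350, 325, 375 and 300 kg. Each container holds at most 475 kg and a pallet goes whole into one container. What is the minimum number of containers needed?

Total = 375 + 350 + 325 + 300 + 275 + 75 + 50 + 50 = 1800 kg.
Lower bound: ⌈1800/475⌉ = 4 containers.
Also, 5 pallets each exceed 475/2 kg, and no two of those can share a container, so at least 5 containers are needed.
A packing using 5 containers:
  container 1: 375 + 75 = 450
  container 2: 350 + 50 + 50 = 450
  container 3: 325 = 325
  container 4: 300 = 300
  container 5: 275 = 275
This matches the lower bound, so 5 is optimal.

5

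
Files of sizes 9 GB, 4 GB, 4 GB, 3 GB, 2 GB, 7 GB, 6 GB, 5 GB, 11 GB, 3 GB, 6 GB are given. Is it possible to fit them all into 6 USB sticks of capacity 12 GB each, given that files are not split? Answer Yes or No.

Yes

A valid assignment using 6 USB sticks:
  USB stick 1: 11 = 11
  USB stick 2: 9 + 3 = 12
  USB stick 3: 7 + 5 = 12
  USB stick 4: 6 + 6 = 12
  USB stick 5: 4 + 4 + 3 = 11
  USB stick 6: 2 = 2
Every load is within 12 GB, so 6 USB sticks suffice.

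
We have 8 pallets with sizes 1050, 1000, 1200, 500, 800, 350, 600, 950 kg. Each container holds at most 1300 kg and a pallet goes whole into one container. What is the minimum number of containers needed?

6

Total = 1200 + 1050 + 1000 + 950 + 800 + 600 + 500 + 350 = 6450 kg.
Lower bound: ⌈6450/1300⌉ = 5 containers.
A packing using 6 containers:
  container 1: 1200 = 1200
  container 2: 1050 = 1050
  container 3: 1000 = 1000
  container 4: 950 + 350 = 1300
  container 5: 800 + 500 = 1300
  container 6: 600 = 600
No arrangement into 5 containers stays within capacity, so 6 is optimal.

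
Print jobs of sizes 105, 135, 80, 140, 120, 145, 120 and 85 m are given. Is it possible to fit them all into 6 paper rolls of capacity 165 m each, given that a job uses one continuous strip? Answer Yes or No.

No

Total = 930 m; ⌈930/165⌉ = 6.
7 print jobs each exceed half the capacity and cannot share a roll, forcing at least 7 paper rolls.
At least 7 paper rolls are required, but only 6 are allowed.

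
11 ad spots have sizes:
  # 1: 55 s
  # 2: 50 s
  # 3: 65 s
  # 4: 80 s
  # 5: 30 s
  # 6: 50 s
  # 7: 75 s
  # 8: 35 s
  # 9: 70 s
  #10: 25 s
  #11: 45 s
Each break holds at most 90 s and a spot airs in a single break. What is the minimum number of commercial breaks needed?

8

Total = 80 + 75 + 70 + 65 + 55 + 50 + 50 + 45 + 35 + 30 + 25 = 580 s.
Lower bound: ⌈580/90⌉ = 7 commercial breaks.
A packing using 8 commercial breaks:
  break 1: 80 = 80
  break 2: 75 = 75
  break 3: 70 = 70
  break 4: 65 + 25 = 90
  break 5: 55 + 35 = 90
  break 6: 50 + 30 = 80
  break 7: 50 = 50
  break 8: 45 = 45
No arrangement into 7 commercial breaks stays within capacity, so 8 is optimal.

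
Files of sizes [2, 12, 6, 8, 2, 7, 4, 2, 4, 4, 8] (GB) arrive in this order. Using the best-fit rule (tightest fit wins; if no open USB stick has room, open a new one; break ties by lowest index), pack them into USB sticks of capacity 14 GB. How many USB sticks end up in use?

  2 → USB stick 1 (new)  [load 2/14]
  12 → USB stick 1  [load 14/14]
  6 → USB stick 2 (new)  [load 6/14]
  8 → USB stick 2  [load 14/14]
  2 → USB stick 3 (new)  [load 2/14]
  7 → USB stick 3  [load 9/14]
  4 → USB stick 3  [load 13/14]
  2 → USB stick 4 (new)  [load 2/14]
  4 → USB stick 4  [load 6/14]
  4 → USB stick 4  [load 10/14]
  8 → USB stick 5 (new)  [load 8/14]
5 USB sticks opened.

5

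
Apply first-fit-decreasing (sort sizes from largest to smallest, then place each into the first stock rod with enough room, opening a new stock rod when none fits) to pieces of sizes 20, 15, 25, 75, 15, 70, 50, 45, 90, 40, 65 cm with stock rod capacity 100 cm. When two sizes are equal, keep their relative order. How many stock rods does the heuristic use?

6

Sorted descending: 90, 75, 70, 65, 50, 45, 40, 25, 20, 15, 15.
  90 → stock rod 1 (new)  [load 90/100]
  75 → stock rod 2 (new)  [load 75/100]
  70 → stock rod 3 (new)  [load 70/100]
  65 → stock rod 4 (new)  [load 65/100]
  50 → stock rod 5 (new)  [load 50/100]
  45 → stock rod 5  [load 95/100]
  40 → stock rod 6 (new)  [load 40/100]
  25 → stock rod 2  [load 100/100]
  20 → stock rod 3  [load 90/100]
  15 → stock rod 4  [load 80/100]
  15 → stock rod 4  [load 95/100]
6 stock rods opened.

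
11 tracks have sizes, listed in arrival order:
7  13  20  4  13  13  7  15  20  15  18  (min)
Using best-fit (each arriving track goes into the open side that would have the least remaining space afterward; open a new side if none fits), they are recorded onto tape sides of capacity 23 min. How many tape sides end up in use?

  7 → side 1 (new)  [load 7/23]
  13 → side 1  [load 20/23]
  20 → side 2 (new)  [load 20/23]
  4 → side 3 (new)  [load 4/23]
  13 → side 3  [load 17/23]
  13 → side 4 (new)  [load 13/23]
  7 → side 4  [load 20/23]
  15 → side 5 (new)  [load 15/23]
  20 → side 6 (new)  [load 20/23]
  15 → side 7 (new)  [load 15/23]
  18 → side 8 (new)  [load 18/23]
8 tape sides opened.

8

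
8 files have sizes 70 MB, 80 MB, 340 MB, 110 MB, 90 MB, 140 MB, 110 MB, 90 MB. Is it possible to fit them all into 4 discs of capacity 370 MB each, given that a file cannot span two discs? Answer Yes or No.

A valid assignment using 3 discs:
  disc 1: 340 = 340
  disc 2: 140 + 110 + 110 = 360
  disc 3: 90 + 90 + 80 + 70 = 330
That uses only 3 ≤ 4, so 4 discs are enough.

Yes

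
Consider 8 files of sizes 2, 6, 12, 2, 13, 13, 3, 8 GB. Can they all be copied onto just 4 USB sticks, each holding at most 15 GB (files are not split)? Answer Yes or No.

Yes

A valid assignment using 4 USB sticks:
  USB stick 1: 13 + 2 = 15
  USB stick 2: 13 + 2 = 15
  USB stick 3: 12 + 3 = 15
  USB stick 4: 8 + 6 = 14
Every load is within 15 GB, so 4 USB sticks suffice.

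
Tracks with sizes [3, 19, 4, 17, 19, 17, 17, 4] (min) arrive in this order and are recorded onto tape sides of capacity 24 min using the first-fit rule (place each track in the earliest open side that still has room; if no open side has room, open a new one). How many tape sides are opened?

5

  3 → side 1 (new)  [load 3/24]
  19 → side 1  [load 22/24]
  4 → side 2 (new)  [load 4/24]
  17 → side 2  [load 21/24]
  19 → side 3 (new)  [load 19/24]
  17 → side 4 (new)  [load 17/24]
  17 → side 5 (new)  [load 17/24]
  4 → side 3  [load 23/24]
5 tape sides opened.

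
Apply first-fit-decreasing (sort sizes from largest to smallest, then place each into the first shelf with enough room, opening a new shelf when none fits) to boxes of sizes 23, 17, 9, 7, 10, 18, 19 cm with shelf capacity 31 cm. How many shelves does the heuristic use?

4

Sorted descending: 23, 19, 18, 17, 10, 9, 7.
  23 → shelf 1 (new)  [load 23/31]
  19 → shelf 2 (new)  [load 19/31]
  18 → shelf 3 (new)  [load 18/31]
  17 → shelf 4 (new)  [load 17/31]
  10 → shelf 2  [load 29/31]
  9 → shelf 3  [load 27/31]
  7 → shelf 1  [load 30/31]
4 shelves opened.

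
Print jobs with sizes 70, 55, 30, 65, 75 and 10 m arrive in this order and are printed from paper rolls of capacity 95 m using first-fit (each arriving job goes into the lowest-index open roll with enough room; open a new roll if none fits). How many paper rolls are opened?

4

  70 → roll 1 (new)  [load 70/95]
  55 → roll 2 (new)  [load 55/95]
  30 → roll 2  [load 85/95]
  65 → roll 3 (new)  [load 65/95]
  75 → roll 4 (new)  [load 75/95]
  10 → roll 1  [load 80/95]
4 paper rolls opened.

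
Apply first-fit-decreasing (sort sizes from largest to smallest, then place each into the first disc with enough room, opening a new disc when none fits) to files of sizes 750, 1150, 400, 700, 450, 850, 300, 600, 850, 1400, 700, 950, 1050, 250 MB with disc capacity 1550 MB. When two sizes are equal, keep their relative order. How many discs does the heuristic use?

Sorted descending: 1400, 1150, 1050, 950, 850, 850, 750, 700, 700, 600, 450, 400, 300, 250.
  1400 → disc 1 (new)  [load 1400/1550]
  1150 → disc 2 (new)  [load 1150/1550]
  1050 → disc 3 (new)  [load 1050/1550]
  950 → disc 4 (new)  [load 950/1550]
  850 → disc 5 (new)  [load 850/1550]
  850 → disc 6 (new)  [load 850/1550]
  750 → disc 7 (new)  [load 750/1550]
  700 → disc 5  [load 1550/1550]
  700 → disc 6  [load 1550/1550]
  600 → disc 4  [load 1550/1550]
  450 → disc 3  [load 1500/1550]
  400 → disc 2  [load 1550/1550]
  300 → disc 7  [load 1050/1550]
  250 → disc 7  [load 1300/1550]
7 discs opened.

7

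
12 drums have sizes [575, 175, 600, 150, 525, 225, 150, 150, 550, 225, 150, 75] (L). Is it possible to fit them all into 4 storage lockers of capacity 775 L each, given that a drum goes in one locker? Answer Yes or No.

No

Total = 3550 L; ⌈3550/775⌉ = 5.
At least 5 storage lockers are required, but only 4 are allowed.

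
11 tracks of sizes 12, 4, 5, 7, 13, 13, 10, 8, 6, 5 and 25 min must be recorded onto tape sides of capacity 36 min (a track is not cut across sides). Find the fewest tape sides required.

Total = 25 + 13 + 13 + 12 + 10 + 8 + 7 + 6 + 5 + 5 + 4 = 108 min.
Lower bound: ⌈108/36⌉ = 3 tape sides.
A packing using 3 tape sides:
  side 1: 25 + 7 + 4 = 36
  side 2: 13 + 13 + 10 = 36
  side 3: 12 + 8 + 6 + 5 + 5 = 36
This matches the lower bound, so 3 is optimal.

3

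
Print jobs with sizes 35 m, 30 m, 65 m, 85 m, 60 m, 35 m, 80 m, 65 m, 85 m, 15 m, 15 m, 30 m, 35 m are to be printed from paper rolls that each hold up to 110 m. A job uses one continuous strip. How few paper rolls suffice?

Total = 85 + 85 + 80 + 65 + 65 + 60 + 35 + 35 + 35 + 30 + 30 + 15 + 15 = 635 m.
Lower bound: ⌈635/110⌉ = 6 paper rolls.
A packing using 7 paper rolls:
  roll 1: 85 + 15 = 100
  roll 2: 85 + 15 = 100
  roll 3: 80 + 30 = 110
  roll 4: 65 + 35 = 100
  roll 5: 65 + 35 = 100
  roll 6: 60 + 35 = 95
  roll 7: 30 = 30
No arrangement into 6 paper rolls stays within capacity, so 7 is optimal.

7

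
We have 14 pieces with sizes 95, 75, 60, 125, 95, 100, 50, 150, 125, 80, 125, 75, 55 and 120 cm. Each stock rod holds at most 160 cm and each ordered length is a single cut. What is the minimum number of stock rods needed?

10

Total = 150 + 125 + 125 + 125 + 120 + 100 + 95 + 95 + 80 + 75 + 75 + 60 + 55 + 50 = 1330 cm.
Lower bound: ⌈1330/160⌉ = 9 stock rods.
A packing using 10 stock rods:
  stock rod 1: 150 = 150
  stock rod 2: 125 = 125
  stock rod 3: 125 = 125
  stock rod 4: 125 = 125
  stock rod 5: 120 = 120
  stock rod 6: 100 + 60 = 160
  stock rod 7: 95 + 55 = 150
  stock rod 8: 95 + 50 = 145
  stock rod 9: 80 + 75 = 155
  stock rod 10: 75 = 75
No arrangement into 9 stock rods stays within capacity, so 10 is optimal.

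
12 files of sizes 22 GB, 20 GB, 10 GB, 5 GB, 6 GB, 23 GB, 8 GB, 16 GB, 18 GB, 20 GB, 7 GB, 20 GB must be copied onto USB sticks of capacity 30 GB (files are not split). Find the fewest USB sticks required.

Total = 23 + 22 + 20 + 20 + 20 + 18 + 16 + 10 + 8 + 7 + 6 + 5 = 175 GB.
Lower bound: ⌈175/30⌉ = 6 USB sticks.
Also, 7 files each exceed 15 GB, and no two of those can share a USB stick, so at least 7 USB sticks are needed.
A packing using 7 USB sticks:
  USB stick 1: 23 + 7 = 30
  USB stick 2: 22 + 8 = 30
  USB stick 3: 20 + 10 = 30
  USB stick 4: 20 + 6 = 26
  USB stick 5: 20 + 5 = 25
  USB stick 6: 18 = 18
  USB stick 7: 16 = 16
This matches the lower bound, so 7 is optimal.

7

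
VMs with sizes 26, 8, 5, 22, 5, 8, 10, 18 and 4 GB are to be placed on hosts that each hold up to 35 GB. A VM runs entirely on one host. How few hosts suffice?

4

Total = 26 + 22 + 18 + 10 + 8 + 8 + 5 + 5 + 4 = 106 GB.
Lower bound: ⌈106/35⌉ = 4 hosts.
A packing using 4 hosts:
  host 1: 26 + 8 = 34
  host 2: 22 + 10 = 32
  host 3: 18 + 8 + 5 + 4 = 35
  host 4: 5 = 5
This matches the lower bound, so 4 is optimal.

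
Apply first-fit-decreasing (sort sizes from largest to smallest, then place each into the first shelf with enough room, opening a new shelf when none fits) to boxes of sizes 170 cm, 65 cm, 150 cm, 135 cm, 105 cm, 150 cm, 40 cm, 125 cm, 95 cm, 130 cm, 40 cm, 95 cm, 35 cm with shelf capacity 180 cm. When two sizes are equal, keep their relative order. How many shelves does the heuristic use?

9

Sorted descending: 170, 150, 150, 135, 130, 125, 105, 95, 95, 65, 40, 40, 35.
  170 → shelf 1 (new)  [load 170/180]
  150 → shelf 2 (new)  [load 150/180]
  150 → shelf 3 (new)  [load 150/180]
  135 → shelf 4 (new)  [load 135/180]
  130 → shelf 5 (new)  [load 130/180]
  125 → shelf 6 (new)  [load 125/180]
  105 → shelf 7 (new)  [load 105/180]
  95 → shelf 8 (new)  [load 95/180]
  95 → shelf 9 (new)  [load 95/180]
  65 → shelf 7  [load 170/180]
  40 → shelf 4  [load 175/180]
  40 → shelf 5  [load 170/180]
  35 → shelf 6  [load 160/180]
9 shelves opened.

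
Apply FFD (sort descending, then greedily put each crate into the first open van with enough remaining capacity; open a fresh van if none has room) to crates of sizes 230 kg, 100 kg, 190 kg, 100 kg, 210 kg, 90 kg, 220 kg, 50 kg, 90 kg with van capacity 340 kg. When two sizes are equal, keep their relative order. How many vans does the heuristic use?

Sorted descending: 230, 220, 210, 190, 100, 100, 90, 90, 50.
  230 → van 1 (new)  [load 230/340]
  220 → van 2 (new)  [load 220/340]
  210 → van 3 (new)  [load 210/340]
  190 → van 4 (new)  [load 190/340]
  100 → van 1  [load 330/340]
  100 → van 2  [load 320/340]
  90 → van 3  [load 300/340]
  90 → van 4  [load 280/340]
  50 → van 4  [load 330/340]
4 vans opened.

4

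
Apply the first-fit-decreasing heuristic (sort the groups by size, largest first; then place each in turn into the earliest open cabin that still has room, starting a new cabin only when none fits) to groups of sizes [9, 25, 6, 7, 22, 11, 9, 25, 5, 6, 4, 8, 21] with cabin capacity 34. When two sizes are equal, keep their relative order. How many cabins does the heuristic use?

5

Sorted descending: 25, 25, 22, 21, 11, 9, 9, 8, 7, 6, 6, 5, 4.
  25 → cabin 1 (new)  [load 25/34]
  25 → cabin 2 (new)  [load 25/34]
  22 → cabin 3 (new)  [load 22/34]
  21 → cabin 4 (new)  [load 21/34]
  11 → cabin 3  [load 33/34]
  9 → cabin 1  [load 34/34]
  9 → cabin 2  [load 34/34]
  8 → cabin 4  [load 29/34]
  7 → cabin 5 (new)  [load 7/34]
  6 → cabin 5  [load 13/34]
  6 → cabin 5  [load 19/34]
  5 → cabin 4  [load 34/34]
  4 → cabin 5  [load 23/34]
5 cabins opened.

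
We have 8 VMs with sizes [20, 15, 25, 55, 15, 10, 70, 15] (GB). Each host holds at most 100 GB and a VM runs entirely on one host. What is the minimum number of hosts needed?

Total = 70 + 55 + 25 + 20 + 15 + 15 + 15 + 10 = 225 GB.
Lower bound: ⌈225/100⌉ = 3 hosts.
A packing using 3 hosts:
  host 1: 70 + 25 = 95
  host 2: 55 + 20 + 15 + 10 = 100
  host 3: 15 + 15 = 30
This matches the lower bound, so 3 is optimal.

3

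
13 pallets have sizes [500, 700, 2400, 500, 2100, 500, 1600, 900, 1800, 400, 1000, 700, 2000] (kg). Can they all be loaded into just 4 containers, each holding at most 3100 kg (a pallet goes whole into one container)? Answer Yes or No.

No

Total = 15100 kg; ⌈15100/3100⌉ = 5.
At least 5 containers are required, but only 4 are allowed.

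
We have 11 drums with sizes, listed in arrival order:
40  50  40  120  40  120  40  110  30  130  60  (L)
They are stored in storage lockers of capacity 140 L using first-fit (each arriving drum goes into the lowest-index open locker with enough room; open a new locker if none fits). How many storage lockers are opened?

7

  40 → locker 1 (new)  [load 40/140]
  50 → locker 1  [load 90/140]
  40 → locker 1  [load 130/140]
  120 → locker 2 (new)  [load 120/140]
  40 → locker 3 (new)  [load 40/140]
  120 → locker 4 (new)  [load 120/140]
  40 → locker 3  [load 80/140]
  110 → locker 5 (new)  [load 110/140]
  30 → locker 3  [load 110/140]
  130 → locker 6 (new)  [load 130/140]
  60 → locker 7 (new)  [load 60/140]
7 storage lockers opened.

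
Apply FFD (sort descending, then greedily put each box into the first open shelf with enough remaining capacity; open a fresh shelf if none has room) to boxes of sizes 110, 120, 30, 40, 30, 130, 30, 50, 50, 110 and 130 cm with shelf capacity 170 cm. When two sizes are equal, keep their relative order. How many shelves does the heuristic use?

5

Sorted descending: 130, 130, 120, 110, 110, 50, 50, 40, 30, 30, 30.
  130 → shelf 1 (new)  [load 130/170]
  130 → shelf 2 (new)  [load 130/170]
  120 → shelf 3 (new)  [load 120/170]
  110 → shelf 4 (new)  [load 110/170]
  110 → shelf 5 (new)  [load 110/170]
  50 → shelf 3  [load 170/170]
  50 → shelf 4  [load 160/170]
  40 → shelf 1  [load 170/170]
  30 → shelf 2  [load 160/170]
  30 → shelf 5  [load 140/170]
  30 → shelf 5  [load 170/170]
5 shelves opened.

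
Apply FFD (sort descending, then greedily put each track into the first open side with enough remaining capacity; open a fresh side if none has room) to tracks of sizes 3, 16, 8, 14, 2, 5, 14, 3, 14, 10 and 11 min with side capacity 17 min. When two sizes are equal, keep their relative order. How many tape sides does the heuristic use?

Sorted descending: 16, 14, 14, 14, 11, 10, 8, 5, 3, 3, 2.
  16 → side 1 (new)  [load 16/17]
  14 → side 2 (new)  [load 14/17]
  14 → side 3 (new)  [load 14/17]
  14 → side 4 (new)  [load 14/17]
  11 → side 5 (new)  [load 11/17]
  10 → side 6 (new)  [load 10/17]
  8 → side 7 (new)  [load 8/17]
  5 → side 5  [load 16/17]
  3 → side 2  [load 17/17]
  3 → side 3  [load 17/17]
  2 → side 4  [load 16/17]
7 tape sides opened.

7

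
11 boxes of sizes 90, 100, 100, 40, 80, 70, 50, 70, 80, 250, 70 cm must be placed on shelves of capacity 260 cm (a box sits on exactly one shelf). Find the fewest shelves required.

4

Total = 250 + 100 + 100 + 90 + 80 + 80 + 70 + 70 + 70 + 50 + 40 = 1000 cm.
Lower bound: ⌈1000/260⌉ = 4 shelves.
A packing using 4 shelves:
  shelf 1: 250 = 250
  shelf 2: 100 + 100 + 50 = 250
  shelf 3: 90 + 80 + 80 = 250
  shelf 4: 70 + 70 + 70 + 40 = 250
This matches the lower bound, so 4 is optimal.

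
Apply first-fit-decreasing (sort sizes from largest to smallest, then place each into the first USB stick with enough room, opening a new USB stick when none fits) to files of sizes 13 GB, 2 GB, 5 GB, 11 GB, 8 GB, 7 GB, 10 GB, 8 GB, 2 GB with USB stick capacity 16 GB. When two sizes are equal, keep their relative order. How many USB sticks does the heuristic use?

5

Sorted descending: 13, 11, 10, 8, 8, 7, 5, 2, 2.
  13 → USB stick 1 (new)  [load 13/16]
  11 → USB stick 2 (new)  [load 11/16]
  10 → USB stick 3 (new)  [load 10/16]
  8 → USB stick 4 (new)  [load 8/16]
  8 → USB stick 4  [load 16/16]
  7 → USB stick 5 (new)  [load 7/16]
  5 → USB stick 2  [load 16/16]
  2 → USB stick 1  [load 15/16]
  2 → USB stick 3  [load 12/16]
5 USB sticks opened.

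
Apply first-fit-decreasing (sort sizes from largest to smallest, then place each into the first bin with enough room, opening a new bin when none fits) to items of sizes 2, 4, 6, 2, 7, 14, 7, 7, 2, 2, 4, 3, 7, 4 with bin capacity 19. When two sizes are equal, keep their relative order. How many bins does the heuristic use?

4

Sorted descending: 14, 7, 7, 7, 7, 6, 4, 4, 4, 3, 2, 2, 2, 2.
  14 → bin 1 (new)  [load 14/19]
  7 → bin 2 (new)  [load 7/19]
  7 → bin 2  [load 14/19]
  7 → bin 3 (new)  [load 7/19]
  7 → bin 3  [load 14/19]
  6 → bin 4 (new)  [load 6/19]
  4 → bin 1  [load 18/19]
  4 → bin 2  [load 18/19]
  4 → bin 3  [load 18/19]
  3 → bin 4  [load 9/19]
  2 → bin 4  [load 11/19]
  2 → bin 4  [load 13/19]
  2 → bin 4  [load 15/19]
  2 → bin 4  [load 17/19]
4 bins opened.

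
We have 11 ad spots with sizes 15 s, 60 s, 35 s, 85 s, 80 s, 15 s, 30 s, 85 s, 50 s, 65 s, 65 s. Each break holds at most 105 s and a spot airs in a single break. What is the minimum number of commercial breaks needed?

Total = 85 + 85 + 80 + 65 + 65 + 60 + 50 + 35 + 30 + 15 + 15 = 585 s.
Lower bound: ⌈585/105⌉ = 6 commercial breaks.
A packing using 7 commercial breaks:
  break 1: 85 + 15 = 100
  break 2: 85 + 15 = 100
  break 3: 80 = 80
  break 4: 65 + 35 = 100
  break 5: 65 + 30 = 95
  break 6: 60 = 60
  break 7: 50 = 50
No arrangement into 6 commercial breaks stays within capacity, so 7 is optimal.

7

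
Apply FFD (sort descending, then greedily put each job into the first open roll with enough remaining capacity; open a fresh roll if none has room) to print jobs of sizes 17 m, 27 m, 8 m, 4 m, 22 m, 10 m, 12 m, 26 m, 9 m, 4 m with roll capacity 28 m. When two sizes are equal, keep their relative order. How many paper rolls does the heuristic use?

Sorted descending: 27, 26, 22, 17, 12, 10, 9, 8, 4, 4.
  27 → roll 1 (new)  [load 27/28]
  26 → roll 2 (new)  [load 26/28]
  22 → roll 3 (new)  [load 22/28]
  17 → roll 4 (new)  [load 17/28]
  12 → roll 5 (new)  [load 12/28]
  10 → roll 4  [load 27/28]
  9 → roll 5  [load 21/28]
  8 → roll 6 (new)  [load 8/28]
  4 → roll 3  [load 26/28]
  4 → roll 5  [load 25/28]
6 paper rolls opened.

6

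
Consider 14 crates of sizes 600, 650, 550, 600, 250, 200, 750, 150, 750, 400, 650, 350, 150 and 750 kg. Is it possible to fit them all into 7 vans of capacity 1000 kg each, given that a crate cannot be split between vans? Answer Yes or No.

No

Total = 6800 kg; ⌈6800/1000⌉ = 7.
8 crates each exceed half the capacity and cannot share a van, forcing at least 8 vans.
At least 8 vans are required, but only 7 are allowed.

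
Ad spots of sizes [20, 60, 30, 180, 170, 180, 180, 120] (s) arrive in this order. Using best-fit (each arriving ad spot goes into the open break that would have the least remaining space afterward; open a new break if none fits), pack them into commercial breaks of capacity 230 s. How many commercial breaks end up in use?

  20 → break 1 (new)  [load 20/230]
  60 → break 1  [load 80/230]
  30 → break 1  [load 110/230]
  180 → break 2 (new)  [load 180/230]
  170 → break 3 (new)  [load 170/230]
  180 → break 4 (new)  [load 180/230]
  180 → break 5 (new)  [load 180/230]
  120 → break 1  [load 230/230]
5 commercial breaks opened.

5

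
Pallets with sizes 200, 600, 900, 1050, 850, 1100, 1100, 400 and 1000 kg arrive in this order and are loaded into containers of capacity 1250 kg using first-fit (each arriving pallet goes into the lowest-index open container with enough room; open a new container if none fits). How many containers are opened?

  200 → container 1 (new)  [load 200/1250]
  600 → container 1  [load 800/1250]
  900 → container 2 (new)  [load 900/1250]
  1050 → container 3 (new)  [load 1050/1250]
  850 → container 4 (new)  [load 850/1250]
  1100 → container 5 (new)  [load 1100/1250]
  1100 → container 6 (new)  [load 1100/1250]
  400 → container 1  [load 1200/1250]
  1000 → container 7 (new)  [load 1000/1250]
7 containers opened.

7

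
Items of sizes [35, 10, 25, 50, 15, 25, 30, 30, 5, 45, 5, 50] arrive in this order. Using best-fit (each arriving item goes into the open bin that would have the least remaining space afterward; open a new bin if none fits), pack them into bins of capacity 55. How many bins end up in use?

  35 → bin 1 (new)  [load 35/55]
  10 → bin 1  [load 45/55]
  25 → bin 2 (new)  [load 25/55]
  50 → bin 3 (new)  [load 50/55]
  15 → bin 2  [load 40/55]
  25 → bin 4 (new)  [load 25/55]
  30 → bin 4  [load 55/55]
  30 → bin 5 (new)  [load 30/55]
  5 → bin 3  [load 55/55]
  45 → bin 6 (new)  [load 45/55]
  5 → bin 1  [load 50/55]
  50 → bin 7 (new)  [load 50/55]
7 bins opened.

7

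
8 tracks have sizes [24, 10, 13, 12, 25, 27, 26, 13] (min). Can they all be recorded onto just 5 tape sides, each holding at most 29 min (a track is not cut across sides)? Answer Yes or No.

No

Total = 150 min; ⌈150/29⌉ = 6.
At least 6 tape sides are required, but only 5 are allowed.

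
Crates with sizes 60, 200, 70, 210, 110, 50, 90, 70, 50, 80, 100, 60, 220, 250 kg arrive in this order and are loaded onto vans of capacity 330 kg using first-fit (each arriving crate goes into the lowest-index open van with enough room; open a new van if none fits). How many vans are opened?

6

  60 → van 1 (new)  [load 60/330]
  200 → van 1  [load 260/330]
  70 → van 1  [load 330/330]
  210 → van 2 (new)  [load 210/330]
  110 → van 2  [load 320/330]
  50 → van 3 (new)  [load 50/330]
  90 → van 3  [load 140/330]
  70 → van 3  [load 210/330]
  50 → van 3  [load 260/330]
  80 → van 4 (new)  [load 80/330]
  100 → van 4  [load 180/330]
  60 → van 3  [load 320/330]
  220 → van 5 (new)  [load 220/330]
  250 → van 6 (new)  [load 250/330]
6 vans opened.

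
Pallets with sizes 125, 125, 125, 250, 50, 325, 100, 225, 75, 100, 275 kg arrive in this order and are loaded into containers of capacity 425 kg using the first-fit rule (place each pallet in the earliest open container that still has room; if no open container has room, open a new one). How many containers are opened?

5

  125 → container 1 (new)  [load 125/425]
  125 → container 1  [load 250/425]
  125 → container 1  [load 375/425]
  250 → container 2 (new)  [load 250/425]
  50 → container 1  [load 425/425]
  325 → container 3 (new)  [load 325/425]
  100 → container 2  [load 350/425]
  225 → container 4 (new)  [load 225/425]
  75 → container 2  [load 425/425]
  100 → container 3  [load 425/425]
  275 → container 5 (new)  [load 275/425]
5 containers opened.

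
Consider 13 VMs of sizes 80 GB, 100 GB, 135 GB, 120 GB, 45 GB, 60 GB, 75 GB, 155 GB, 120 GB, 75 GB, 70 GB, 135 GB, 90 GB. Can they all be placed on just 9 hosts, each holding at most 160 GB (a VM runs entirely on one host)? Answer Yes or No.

A valid assignment using 9 hosts:
  host 1: 155 = 155
  host 2: 135 = 135
  host 3: 135 = 135
  host 4: 120 = 120
  host 5: 120 = 120
  host 6: 100 + 60 = 160
  host 7: 90 + 70 = 160
  host 8: 80 + 75 = 155
  host 9: 75 + 45 = 120
Every load is within 160 GB, so 9 hosts suffice.

Yes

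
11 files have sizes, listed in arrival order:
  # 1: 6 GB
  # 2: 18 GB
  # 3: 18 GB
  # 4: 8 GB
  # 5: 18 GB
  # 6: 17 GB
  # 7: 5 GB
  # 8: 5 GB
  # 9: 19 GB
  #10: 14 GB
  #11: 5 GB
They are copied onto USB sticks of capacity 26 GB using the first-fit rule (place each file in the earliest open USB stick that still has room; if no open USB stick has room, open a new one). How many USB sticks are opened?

6

  6 → USB stick 1 (new)  [load 6/26]
  18 → USB stick 1  [load 24/26]
  18 → USB stick 2 (new)  [load 18/26]
  8 → USB stick 2  [load 26/26]
  18 → USB stick 3 (new)  [load 18/26]
  17 → USB stick 4 (new)  [load 17/26]
  5 → USB stick 3  [load 23/26]
  5 → USB stick 4  [load 22/26]
  19 → USB stick 5 (new)  [load 19/26]
  14 → USB stick 6 (new)  [load 14/26]
  5 → USB stick 5  [load 24/26]
6 USB sticks opened.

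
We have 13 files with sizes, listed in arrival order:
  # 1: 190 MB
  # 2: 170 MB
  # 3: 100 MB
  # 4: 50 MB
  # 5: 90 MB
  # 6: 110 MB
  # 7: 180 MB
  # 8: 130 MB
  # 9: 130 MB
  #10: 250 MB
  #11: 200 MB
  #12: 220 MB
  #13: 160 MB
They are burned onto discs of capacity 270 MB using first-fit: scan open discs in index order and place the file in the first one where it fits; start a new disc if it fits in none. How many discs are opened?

9

  190 → disc 1 (new)  [load 190/270]
  170 → disc 2 (new)  [load 170/270]
  100 → disc 2  [load 270/270]
  50 → disc 1  [load 240/270]
  90 → disc 3 (new)  [load 90/270]
  110 → disc 3  [load 200/270]
  180 → disc 4 (new)  [load 180/270]
  130 → disc 5 (new)  [load 130/270]
  130 → disc 5  [load 260/270]
  250 → disc 6 (new)  [load 250/270]
  200 → disc 7 (new)  [load 200/270]
  220 → disc 8 (new)  [load 220/270]
  160 → disc 9 (new)  [load 160/270]
9 discs opened.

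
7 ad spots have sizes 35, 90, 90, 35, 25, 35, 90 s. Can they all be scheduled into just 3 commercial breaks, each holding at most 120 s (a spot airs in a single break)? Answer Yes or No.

Total = 400 s; ⌈400/120⌉ = 4.
At least 4 commercial breaks are required, but only 3 are allowed.

No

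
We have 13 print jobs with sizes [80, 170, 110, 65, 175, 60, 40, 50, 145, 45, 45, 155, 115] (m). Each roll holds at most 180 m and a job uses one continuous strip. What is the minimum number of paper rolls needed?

Total = 175 + 170 + 155 + 145 + 115 + 110 + 80 + 65 + 60 + 50 + 45 + 45 + 40 = 1255 m.
Lower bound: ⌈1255/180⌉ = 7 paper rolls.
A packing using 8 paper rolls:
  roll 1: 175 = 175
  roll 2: 170 = 170
  roll 3: 155 = 155
  roll 4: 145 = 145
  roll 5: 115 + 65 = 180
  roll 6: 110 + 60 = 170
  roll 7: 80 + 50 + 45 = 175
  roll 8: 45 + 40 = 85
No arrangement into 7 paper rolls stays within capacity, so 8 is optimal.

8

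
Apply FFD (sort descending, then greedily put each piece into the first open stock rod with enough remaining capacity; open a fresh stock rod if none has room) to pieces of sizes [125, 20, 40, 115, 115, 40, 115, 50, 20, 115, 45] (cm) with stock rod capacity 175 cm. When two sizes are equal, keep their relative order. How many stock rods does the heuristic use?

5

Sorted descending: 125, 115, 115, 115, 115, 50, 45, 40, 40, 20, 20.
  125 → stock rod 1 (new)  [load 125/175]
  115 → stock rod 2 (new)  [load 115/175]
  115 → stock rod 3 (new)  [load 115/175]
  115 → stock rod 4 (new)  [load 115/175]
  115 → stock rod 5 (new)  [load 115/175]
  50 → stock rod 1  [load 175/175]
  45 → stock rod 2  [load 160/175]
  40 → stock rod 3  [load 155/175]
  40 → stock rod 4  [load 155/175]
  20 → stock rod 3  [load 175/175]
  20 → stock rod 4  [load 175/175]
5 stock rods opened.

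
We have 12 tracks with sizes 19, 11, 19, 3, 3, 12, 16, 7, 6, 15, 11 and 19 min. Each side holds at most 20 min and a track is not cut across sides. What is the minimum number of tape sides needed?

8

Total = 19 + 19 + 19 + 16 + 15 + 12 + 11 + 11 + 7 + 6 + 3 + 3 = 141 min.
Lower bound: ⌈141/20⌉ = 8 tape sides.
A packing using 8 tape sides:
  side 1: 19 = 19
  side 2: 19 = 19
  side 3: 19 = 19
  side 4: 16 + 3 = 19
  side 5: 15 + 3 = 18
  side 6: 12 + 7 = 19
  side 7: 11 + 6 = 17
  side 8: 11 = 11
This matches the lower bound, so 8 is optimal.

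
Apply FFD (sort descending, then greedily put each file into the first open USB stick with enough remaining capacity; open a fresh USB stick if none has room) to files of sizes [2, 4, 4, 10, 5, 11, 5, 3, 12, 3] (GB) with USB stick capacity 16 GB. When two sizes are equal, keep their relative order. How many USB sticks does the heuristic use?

Sorted descending: 12, 11, 10, 5, 5, 4, 4, 3, 3, 2.
  12 → USB stick 1 (new)  [load 12/16]
  11 → USB stick 2 (new)  [load 11/16]
  10 → USB stick 3 (new)  [load 10/16]
  5 → USB stick 2  [load 16/16]
  5 → USB stick 3  [load 15/16]
  4 → USB stick 1  [load 16/16]
  4 → USB stick 4 (new)  [load 4/16]
  3 → USB stick 4  [load 7/16]
  3 → USB stick 4  [load 10/16]
  2 → USB stick 4  [load 12/16]
4 USB sticks opened.

4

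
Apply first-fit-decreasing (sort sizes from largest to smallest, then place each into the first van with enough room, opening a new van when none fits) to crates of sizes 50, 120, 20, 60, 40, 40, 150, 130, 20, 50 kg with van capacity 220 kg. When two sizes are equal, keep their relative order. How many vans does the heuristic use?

4

Sorted descending: 150, 130, 120, 60, 50, 50, 40, 40, 20, 20.
  150 → van 1 (new)  [load 150/220]
  130 → van 2 (new)  [load 130/220]
  120 → van 3 (new)  [load 120/220]
  60 → van 1  [load 210/220]
  50 → van 2  [load 180/220]
  50 → van 3  [load 170/220]
  40 → van 2  [load 220/220]
  40 → van 3  [load 210/220]
  20 → van 4 (new)  [load 20/220]
  20 → van 4  [load 40/220]
4 vans opened.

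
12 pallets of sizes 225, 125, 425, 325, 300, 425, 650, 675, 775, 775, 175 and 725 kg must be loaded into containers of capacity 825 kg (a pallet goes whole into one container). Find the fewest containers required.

Total = 775 + 775 + 725 + 675 + 650 + 425 + 425 + 325 + 300 + 225 + 175 + 125 = 5600 kg.
Lower bound: ⌈5600/825⌉ = 7 containers.
A packing using 8 containers:
  container 1: 775 = 775
  container 2: 775 = 775
  container 3: 725 = 725
  container 4: 675 + 125 = 800
  container 5: 650 + 175 = 825
  container 6: 425 + 325 = 750
  container 7: 425 + 300 = 725
  container 8: 225 = 225
No arrangement into 7 containers stays within capacity, so 8 is optimal.

8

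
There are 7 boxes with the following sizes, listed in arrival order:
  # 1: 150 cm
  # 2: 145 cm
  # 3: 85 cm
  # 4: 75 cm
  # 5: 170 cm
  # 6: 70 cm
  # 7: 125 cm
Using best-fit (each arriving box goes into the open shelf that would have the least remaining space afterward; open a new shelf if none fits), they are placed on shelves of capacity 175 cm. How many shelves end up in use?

  150 → shelf 1 (new)  [load 150/175]
  145 → shelf 2 (new)  [load 145/175]
  85 → shelf 3 (new)  [load 85/175]
  75 → shelf 3  [load 160/175]
  170 → shelf 4 (new)  [load 170/175]
  70 → shelf 5 (new)  [load 70/175]
  125 → shelf 6 (new)  [load 125/175]
6 shelves opened.

6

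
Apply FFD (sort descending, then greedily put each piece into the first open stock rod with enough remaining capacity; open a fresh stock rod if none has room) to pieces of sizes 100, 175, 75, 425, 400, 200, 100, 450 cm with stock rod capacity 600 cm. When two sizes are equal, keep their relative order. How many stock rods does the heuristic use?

Sorted descending: 450, 425, 400, 200, 175, 100, 100, 75.
  450 → stock rod 1 (new)  [load 450/600]
  425 → stock rod 2 (new)  [load 425/600]
  400 → stock rod 3 (new)  [load 400/600]
  200 → stock rod 3  [load 600/600]
  175 → stock rod 2  [load 600/600]
  100 → stock rod 1  [load 550/600]
  100 → stock rod 4 (new)  [load 100/600]
  75 → stock rod 4  [load 175/600]
4 stock rods opened.

4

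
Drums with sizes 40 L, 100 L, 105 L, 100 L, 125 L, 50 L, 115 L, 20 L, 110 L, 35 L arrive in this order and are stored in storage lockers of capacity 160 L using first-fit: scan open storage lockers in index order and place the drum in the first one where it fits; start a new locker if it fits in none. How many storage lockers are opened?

6

  40 → locker 1 (new)  [load 40/160]
  100 → locker 1  [load 140/160]
  105 → locker 2 (new)  [load 105/160]
  100 → locker 3 (new)  [load 100/160]
  125 → locker 4 (new)  [load 125/160]
  50 → locker 2  [load 155/160]
  115 → locker 5 (new)  [load 115/160]
  20 → locker 1  [load 160/160]
  110 → locker 6 (new)  [load 110/160]
  35 → locker 3  [load 135/160]
6 storage lockers opened.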